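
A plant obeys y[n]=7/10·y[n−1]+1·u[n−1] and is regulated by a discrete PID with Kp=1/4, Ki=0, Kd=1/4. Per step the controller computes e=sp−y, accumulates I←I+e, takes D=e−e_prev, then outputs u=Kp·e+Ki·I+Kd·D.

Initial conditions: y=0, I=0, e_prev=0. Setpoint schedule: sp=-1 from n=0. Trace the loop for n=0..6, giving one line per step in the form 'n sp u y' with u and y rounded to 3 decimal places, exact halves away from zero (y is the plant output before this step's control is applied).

(exact arithmetic carried between steps; '≈' marks a value shown rounded to 6 d.p. or computed from one; I and e_prev carry over from the previous line; the table rounds u and y to 3 d.p., halves away from zero)
n=0: y=0, sp=-1, e=sp−y=-1; I=-1, D=e−e_prev=-1; u=1/4·(-1)+0·(-1)+1/4·(-1)=-0.5; next y=7/10·0+1·(-0.5)=-0.5
n=1: y=-0.5, sp=-1, e=sp−y=-0.5; I=-1.5, D=e−e_prev=0.5; u=1/4·(-0.5)+0·(-1.5)+1/4·0.5=0; next y=7/10·(-0.5)+1·0=-0.35
n=2: y=-0.35, sp=-1, e=sp−y=-0.65; I=-2.15, D=e−e_prev=-0.15; u=1/4·(-0.65)+0·(-2.15)+1/4·(-0.15)=-0.2; next y=7/10·(-0.35)+1·(-0.2)=-0.445
n=3: y=-0.445, sp=-1, e=sp−y=-0.555; I=-2.705, D=e−e_prev=0.095; u=1/4·(-0.555)+0·(-2.705)+1/4·0.095=-0.115; next y=7/10·(-0.445)+1·(-0.115)=-0.4265
n=4: y=-0.4265, sp=-1, e=sp−y=-0.5735; I=-3.2785, D=e−e_prev=-0.0185; u=1/4·(-0.5735)+0·(-3.2785)+1/4·(-0.0185)=-0.148; next y=7/10·(-0.4265)+1·(-0.148)=-0.44655
n=5: y=-0.44655, sp=-1, e=sp−y=-0.55345; I=-3.83195, D=e−e_prev=0.02005; u=1/4·(-0.55345)+0·(-3.83195)+1/4·0.02005=-0.13335; next y=7/10·(-0.44655)+1·(-0.13335)=-0.445935
n=6: y=-0.445935, sp=-1, e=sp−y=-0.554065; I=-4.386015, D=e−e_prev=-0.000615; u=1/4·(-0.554065)+0·(-4.386015)+1/4·(-0.000615)=-0.13867; next y=7/10·(-0.445935)+1·(-0.13867)≈-0.450825

0 -1 -0.500 0.000
1 -1 0.000 -0.500
2 -1 -0.200 -0.350
3 -1 -0.115 -0.445
4 -1 -0.148 -0.427
5 -1 -0.133 -0.447
6 -1 -0.139 -0.446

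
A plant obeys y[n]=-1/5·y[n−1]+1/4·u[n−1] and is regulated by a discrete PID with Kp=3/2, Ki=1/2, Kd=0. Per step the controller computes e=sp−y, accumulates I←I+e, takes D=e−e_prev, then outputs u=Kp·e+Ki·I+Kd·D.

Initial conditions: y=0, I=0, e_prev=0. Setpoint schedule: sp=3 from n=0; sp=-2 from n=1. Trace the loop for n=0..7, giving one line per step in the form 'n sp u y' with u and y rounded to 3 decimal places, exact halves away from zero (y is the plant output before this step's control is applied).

(exact arithmetic carried between steps; '≈' marks a value shown rounded to 6 d.p. or computed from one; I and e_prev carry over from the previous line; the table rounds u and y to 3 d.p., halves away from zero)
n=0: y=0, sp=3, e=sp−y=3; I=3, D=e−e_prev=3; u=3/2·3+1/2·3+0·3=6; next y=-1/5·0+1/4·6=1.5
n=1: y=1.5, sp=-2, e=sp−y=-3.5; I=-0.5, D=e−e_prev=-6.5; u=3/2·(-3.5)+1/2·(-0.5)+0·(-6.5)=-5.5; next y=-1/5·1.5+1/4·(-5.5)=-1.675
n=2: y=-1.675, sp=-2, e=sp−y=-0.325; I=-0.825, D=e−e_prev=3.175; u=3/2·(-0.325)+1/2·(-0.825)+0·3.175=-0.9; next y=-1/5·(-1.675)+1/4·(-0.9)=0.11
n=3: y=0.11, sp=-2, e=sp−y=-2.11; I=-2.935, D=e−e_prev=-1.785; u=3/2·(-2.11)+1/2·(-2.935)+0·(-1.785)=-4.6325; next y=-1/5·0.11+1/4·(-4.6325)=-1.180125
n=4: y=-1.180125, sp=-2, e=sp−y=-0.819875; I=-3.754875, D=e−e_prev=1.290125; u=3/2·(-0.819875)+1/2·(-3.754875)+0·1.290125=-3.10725; next y=-1/5·(-1.180125)+1/4·(-3.10725)≈-0.540788
n=5: y≈-0.540788, sp=-2, e=sp−y≈-1.459213; I≈-5.214088, D=e−e_prev≈-0.639338; u=3/2·(-1.459213)+1/2·(-5.214088)+0·(-0.639338)≈-4.795863; next y=-1/5·(-0.540788)+1/4·(-4.795863)≈-1.090808
n=6: y≈-1.090808, sp=-2, e=sp−y≈-0.909192; I≈-6.123279, D=e−e_prev≈0.550021; u=3/2·(-0.909192)+1/2·(-6.123279)+0·0.550021≈-4.425428; next y=-1/5·(-1.090808)+1/4·(-4.425428)≈-0.888195
n=7: y≈-0.888195, sp=-2, e=sp−y≈-1.111805; I≈-7.235084, D=e−e_prev≈-0.202613; u=3/2·(-1.111805)+1/2·(-7.235084)+0·(-0.202613)≈-5.285249; next y=-1/5·(-0.888195)+1/4·(-5.285249)≈-1.143673

0 3 6.000 0.000
1 -2 -5.500 1.500
2 -2 -0.900 -1.675
3 -2 -4.633 0.110
4 -2 -3.107 -1.180
5 -2 -4.796 -0.541
6 -2 -4.425 -1.091
7 -2 -5.285 -0.888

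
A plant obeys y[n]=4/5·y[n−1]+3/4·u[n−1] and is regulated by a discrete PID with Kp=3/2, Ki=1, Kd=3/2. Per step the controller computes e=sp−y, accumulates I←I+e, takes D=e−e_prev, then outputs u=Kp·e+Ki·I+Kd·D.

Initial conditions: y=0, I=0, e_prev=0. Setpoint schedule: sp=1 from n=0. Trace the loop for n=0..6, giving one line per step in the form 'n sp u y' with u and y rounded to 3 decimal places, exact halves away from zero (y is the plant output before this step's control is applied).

0 1 4.000 0.000
1 1 -8.500 3.000
2 1 21.900 -3.975
3 1 -52.468 13.245
4 1 129.116 -28.755
5 1 -314.481 73.833
6 1 769.076 -176.794

(exact arithmetic carried between steps; '≈' marks a value shown rounded to 6 d.p. or computed from one; I and e_prev carry over from the previous line; the table rounds u and y to 3 d.p., halves away from zero)
n=0: y=0, sp=1, e=sp−y=1; I=1, D=e−e_prev=1; u=3/2·1+1·1+3/2·1=4; next y=4/5·0+3/4·4=3
n=1: y=3, sp=1, e=sp−y=-2; I=-1, D=e−e_prev=-3; u=3/2·(-2)+1·(-1)+3/2·(-3)=-8.5; next y=4/5·3+3/4·(-8.5)=-3.975
n=2: y=-3.975, sp=1, e=sp−y=4.975; I=3.975, D=e−e_prev=6.975; u=3/2·4.975+1·3.975+3/2·6.975=21.9; next y=4/5·(-3.975)+3/4·21.9=13.245
n=3: y=13.245, sp=1, e=sp−y=-12.245; I=-8.27, D=e−e_prev=-17.22; u=3/2·(-12.245)+1·(-8.27)+3/2·(-17.22)=-52.4675; next y=4/5·13.245+3/4·(-52.4675)=-28.754625
n=4: y=-28.754625, sp=1, e=sp−y=29.754625; I=21.484625, D=e−e_prev=41.999625; u=3/2·29.754625+1·21.484625+3/2·41.999625=129.116; next y=4/5·(-28.754625)+3/4·129.116=73.8333
n=5: y=73.8333, sp=1, e=sp−y=-72.8333; I=-51.348675, D=e−e_prev=-102.587925; u=3/2·(-72.8333)+1·(-51.348675)+3/2·(-102.587925)≈-314.480513; next y=4/5·73.8333+3/4·(-314.480513)≈-176.793744
n=6: y≈-176.793744, sp=1, e=sp−y≈177.793744; I≈126.445069, D=e−e_prev≈250.627044; u=3/2·177.793744+1·126.445069+3/2·250.627044≈769.076253; next y=4/5·(-176.793744)+3/4·769.076253≈435.372194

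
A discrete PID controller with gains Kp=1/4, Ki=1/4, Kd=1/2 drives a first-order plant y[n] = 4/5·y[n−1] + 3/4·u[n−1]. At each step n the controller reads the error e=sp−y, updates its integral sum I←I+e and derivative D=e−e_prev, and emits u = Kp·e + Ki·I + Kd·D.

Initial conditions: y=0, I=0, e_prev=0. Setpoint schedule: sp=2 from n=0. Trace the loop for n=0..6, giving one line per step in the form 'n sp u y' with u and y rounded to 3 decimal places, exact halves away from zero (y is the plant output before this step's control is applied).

(exact arithmetic carried between steps; '≈' marks a value shown rounded to 6 d.p. or computed from one; I and e_prev carry over from the previous line; the table rounds u and y to 3 d.p., halves away from zero)
n=0: y=0, sp=2, e=sp−y=2; I=2, D=e−e_prev=2; u=1/4·2+1/4·2+1/2·2=2; next y=4/5·0+3/4·2=1.5
n=1: y=1.5, sp=2, e=sp−y=0.5; I=2.5, D=e−e_prev=-1.5; u=1/4·0.5+1/4·2.5+1/2·(-1.5)=0; next y=4/5·1.5+3/4·0=1.2
n=2: y=1.2, sp=2, e=sp−y=0.8; I=3.3, D=e−e_prev=0.3; u=1/4·0.8+1/4·3.3+1/2·0.3=1.175; next y=4/5·1.2+3/4·1.175=1.84125
n=3: y=1.84125, sp=2, e=sp−y=0.15875; I=3.45875, D=e−e_prev=-0.64125; u=1/4·0.15875+1/4·3.45875+1/2·(-0.64125)=0.58375; next y=4/5·1.84125+3/4·0.58375≈1.910813
n=4: y≈1.910813, sp=2, e=sp−y≈0.089188; I≈3.547938, D=e−e_prev≈-0.069563; u=1/4·0.089188+1/4·3.547938+1/2·(-0.069563)≈0.8745; next y=4/5·1.910813+3/4·0.8745≈2.184525
n=5: y=2.184525, sp=2, e=sp−y=-0.184525; I≈3.363413, D=e−e_prev≈-0.273713; u=1/4·(-0.184525)+1/4·3.363413+1/2·(-0.273713)≈0.657866; next y=4/5·2.184525+3/4·0.657866≈2.241019
n=6: y≈2.241019, sp=2, e=sp−y≈-0.241019; I≈3.122393, D=e−e_prev≈-0.056494; u=1/4·(-0.241019)+1/4·3.122393+1/2·(-0.056494)≈0.692096; next y=4/5·2.241019+3/4·0.692096≈2.311888

0 2 2.000 0.000
1 2 0.000 1.500
2 2 1.175 1.200
3 2 0.584 1.841
4 2 0.875 1.911
5 2 0.658 2.185
6 2 0.692 2.241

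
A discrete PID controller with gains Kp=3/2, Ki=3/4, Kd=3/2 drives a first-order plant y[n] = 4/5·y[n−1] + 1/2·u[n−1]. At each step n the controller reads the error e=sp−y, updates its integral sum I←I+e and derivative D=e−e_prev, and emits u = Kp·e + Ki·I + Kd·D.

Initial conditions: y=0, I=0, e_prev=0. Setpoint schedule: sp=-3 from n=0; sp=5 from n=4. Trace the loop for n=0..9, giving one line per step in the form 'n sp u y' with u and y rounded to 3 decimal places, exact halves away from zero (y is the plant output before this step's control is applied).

(exact arithmetic carried between steps; '≈' marks a value shown rounded to 6 d.p. or computed from one; I and e_prev carry over from the previous line; the table rounds u and y to 3 d.p., halves away from zero)
n=0: y=0, sp=-3, e=sp−y=-3; I=-3, D=e−e_prev=-3; u=3/2·(-3)+3/4·(-3)+3/2·(-3)=-11.25; next y=4/5·0+1/2·(-11.25)=-5.625
n=1: y=-5.625, sp=-3, e=sp−y=2.625; I=-0.375, D=e−e_prev=5.625; u=3/2·2.625+3/4·(-0.375)+3/2·5.625=12.09375; next y=4/5·(-5.625)+1/2·12.09375=1.546875
n=2: y=1.546875, sp=-3, e=sp−y=-4.546875; I=-4.921875, D=e−e_prev=-7.171875; u=3/2·(-4.546875)+3/4·(-4.921875)+3/2·(-7.171875)≈-21.269531; next y=4/5·1.546875+1/2·(-21.269531)≈-9.397266
n=3: y≈-9.397266, sp=-3, e=sp−y≈6.397266; I≈1.475391, D=e−e_prev≈10.944141; u=3/2·6.397266+3/4·1.475391+3/2·10.944141≈27.118652; next y=4/5·(-9.397266)+1/2·27.118652≈6.041514
n=4: y≈6.041514, sp=5, e=sp−y≈-1.041514; I≈0.433877, D=e−e_prev≈-7.438779; u=3/2·(-1.041514)+3/4·0.433877+3/2·(-7.438779)≈-12.395032; next y=4/5·6.041514+1/2·(-12.395032)≈-1.364305
n=5: y≈-1.364305, sp=5, e=sp−y≈6.364305; I≈6.798182, D=e−e_prev≈7.405819; u=3/2·6.364305+3/4·6.798182+3/2·7.405819≈25.753822; next y=4/5·(-1.364305)+1/2·25.753822≈11.785467
n=6: y≈11.785467, sp=5, e=sp−y≈-6.785467; I≈0.012715, D=e−e_prev≈-13.149772; u=3/2·(-6.785467)+3/4·0.012715+3/2·(-13.149772)≈-29.893322; next y=4/5·11.785467+1/2·(-29.893322)≈-5.518287
n=7: y≈-5.518287, sp=5, e=sp−y≈10.518287; I≈10.531002, D=e−e_prev≈17.303754; u=3/2·10.518287+3/4·10.531002+3/2·17.303754≈49.631314; next y=4/5·(-5.518287)+1/2·49.631314≈20.401027
n=8: y≈20.401027, sp=5, e=sp−y≈-15.401027; I≈-4.870025, D=e−e_prev≈-25.919315; u=3/2·(-15.401027)+3/4·(-4.870025)+3/2·(-25.919315)≈-65.633032; next y=4/5·20.401027+1/2·(-65.633032)≈-16.495694
n=9: y≈-16.495694, sp=5, e=sp−y≈21.495694; I≈16.625669, D=e−e_prev≈36.896721; u=3/2·21.495694+3/4·16.625669+3/2·36.896721≈100.057875; next y=4/5·(-16.495694)+1/2·100.057875≈36.832382

0 -3 -11.250 0.000
1 -3 12.094 -5.625
2 -3 -21.270 1.547
3 -3 27.119 -9.397
4 5 -12.395 6.042
5 5 25.754 -1.364
6 5 -29.893 11.785
7 5 49.631 -5.518
8 5 -65.633 20.401
9 5 100.058 -16.496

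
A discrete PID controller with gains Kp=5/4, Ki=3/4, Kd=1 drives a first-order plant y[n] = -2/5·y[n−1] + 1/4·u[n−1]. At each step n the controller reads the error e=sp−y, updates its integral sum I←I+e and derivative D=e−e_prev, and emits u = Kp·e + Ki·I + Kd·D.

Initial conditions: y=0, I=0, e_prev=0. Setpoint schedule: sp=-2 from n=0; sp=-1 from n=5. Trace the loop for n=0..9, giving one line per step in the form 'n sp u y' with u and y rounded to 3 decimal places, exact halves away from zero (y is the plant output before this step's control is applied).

(exact arithmetic carried between steps; '≈' marks a value shown rounded to 6 d.p. or computed from one; I and e_prev carry over from the previous line; the table rounds u and y to 3 d.p., halves away from zero)
n=0: y=0, sp=-2, e=sp−y=-2; I=-2, D=e−e_prev=-2; u=5/4·(-2)+3/4·(-2)+1·(-2)=-6; next y=-2/5·0+1/4·(-6)=-1.5
n=1: y=-1.5, sp=-2, e=sp−y=-0.5; I=-2.5, D=e−e_prev=1.5; u=5/4·(-0.5)+3/4·(-2.5)+1·1.5=-1; next y=-2/5·(-1.5)+1/4·(-1)=0.35
n=2: y=0.35, sp=-2, e=sp−y=-2.35; I=-4.85, D=e−e_prev=-1.85; u=5/4·(-2.35)+3/4·(-4.85)+1·(-1.85)=-8.425; next y=-2/5·0.35+1/4·(-8.425)=-2.24625
n=3: y=-2.24625, sp=-2, e=sp−y=0.24625; I=-4.60375, D=e−e_prev=2.59625; u=5/4·0.24625+3/4·(-4.60375)+1·2.59625=-0.54875; next y=-2/5·(-2.24625)+1/4·(-0.54875)≈0.761313
n=4: y≈0.761313, sp=-2, e=sp−y≈-2.761313; I≈-7.365063, D=e−e_prev≈-3.007563; u=5/4·(-2.761313)+3/4·(-7.365063)+1·(-3.007563)≈-11.983; next y=-2/5·0.761313+1/4·(-11.983)≈-3.300275
n=5: y=-3.300275, sp=-1, e=sp−y=2.300275; I≈-5.064788, D=e−e_prev≈5.061588; u=5/4·2.300275+3/4·(-5.064788)+1·5.061588≈4.138341; next y=-2/5·(-3.300275)+1/4·4.138341≈2.354695
n=6: y≈2.354695, sp=-1, e=sp−y≈-3.354695; I≈-8.419483, D=e−e_prev≈-5.654970; u=5/4·(-3.354695)+3/4·(-8.419483)+1·(-5.654970)≈-16.162951; next y=-2/5·2.354695+1/4·(-16.162951)≈-4.982616
n=7: y≈-4.982616, sp=-1, e=sp−y≈3.982616; I≈-4.436867, D=e−e_prev≈7.337311; u=5/4·3.982616+3/4·(-4.436867)+1·7.337311≈8.987931; next y=-2/5·(-4.982616)+1/4·8.987931≈4.240029
n=8: y≈4.240029, sp=-1, e=sp−y≈-5.240029; I≈-9.676896, D=e−e_prev≈-9.222645; u=5/4·(-5.240029)+3/4·(-9.676896)+1·(-9.222645)≈-23.030353; next y=-2/5·4.240029+1/4·(-23.030353)≈-7.453600
n=9: y≈-7.453600, sp=-1, e=sp−y≈6.453600; I≈-3.223296, D=e−e_prev≈11.693629; u=5/4·6.453600+3/4·(-3.223296)+1·11.693629≈17.343157; next y=-2/5·(-7.453600)+1/4·17.343157≈7.317229

0 -2 -6.000 0.000
1 -2 -1.000 -1.500
2 -2 -8.425 0.350
3 -2 -0.549 -2.246
4 -2 -11.983 0.761
5 -1 4.138 -3.300
6 -1 -16.163 2.355
7 -1 8.988 -4.983
8 -1 -23.030 4.240
9 -1 17.343 -7.454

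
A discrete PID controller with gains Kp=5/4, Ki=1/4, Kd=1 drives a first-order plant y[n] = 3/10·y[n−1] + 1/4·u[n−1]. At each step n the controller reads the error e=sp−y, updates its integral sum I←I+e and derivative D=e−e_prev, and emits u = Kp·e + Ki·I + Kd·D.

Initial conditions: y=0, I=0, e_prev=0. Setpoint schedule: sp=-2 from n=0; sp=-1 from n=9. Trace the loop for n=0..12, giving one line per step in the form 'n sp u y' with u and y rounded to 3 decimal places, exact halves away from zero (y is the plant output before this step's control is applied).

0 -2 -5.000 0.000
1 -2 -0.375 -1.250
2 -2 -3.766 -0.469
3 -2 -1.834 -1.082
4 -2 -3.424 -0.783
5 -2 -2.660 -1.091
6 -2 -3.442 -0.992
7 -2 -3.180 -1.158
8 -2 -3.596 -1.142
9 -1 -1.046 -1.242
10 -1 -3.604 -0.634
11 -1 -1.945 -1.091
12 -1 -3.073 -0.814

(exact arithmetic carried between steps; '≈' marks a value shown rounded to 6 d.p. or computed from one; I and e_prev carry over from the previous line; the table rounds u and y to 3 d.p., halves away from zero)
n=0: y=0, sp=-2, e=sp−y=-2; I=-2, D=e−e_prev=-2; u=5/4·(-2)+1/4·(-2)+1·(-2)=-5; next y=3/10·0+1/4·(-5)=-1.25
n=1: y=-1.25, sp=-2, e=sp−y=-0.75; I=-2.75, D=e−e_prev=1.25; u=5/4·(-0.75)+1/4·(-2.75)+1·1.25=-0.375; next y=3/10·(-1.25)+1/4·(-0.375)=-0.46875
n=2: y=-0.46875, sp=-2, e=sp−y=-1.53125; I=-4.28125, D=e−e_prev=-0.78125; u=5/4·(-1.53125)+1/4·(-4.28125)+1·(-0.78125)=-3.765625; next y=3/10·(-0.46875)+1/4·(-3.765625)≈-1.082031
n=3: y≈-1.082031, sp=-2, e=sp−y≈-0.917969; I≈-5.199219, D=e−e_prev≈0.613281; u=5/4·(-0.917969)+1/4·(-5.199219)+1·0.613281≈-1.833984; next y=3/10·(-1.082031)+1/4·(-1.833984)≈-0.783105
n=4: y≈-0.783105, sp=-2, e=sp−y≈-1.216895; I≈-6.416113, D=e−e_prev≈-0.298926; u=5/4·(-1.216895)+1/4·(-6.416113)+1·(-0.298926)≈-3.424072; next y=3/10·(-0.783105)+1/4·(-3.424072)≈-1.090950
n=5: y≈-1.090950, sp=-2, e=sp−y≈-0.909050; I≈-7.325164, D=e−e_prev≈0.307844; u=5/4·(-0.909050)+1/4·(-7.325164)+1·0.307844≈-2.659760; next y=3/10·(-1.090950)+1/4·(-2.659760)≈-0.992225
n=6: y≈-0.992225, sp=-2, e=sp−y≈-1.007775; I≈-8.332939, D=e−e_prev≈-0.098725; u=5/4·(-1.007775)+1/4·(-8.332939)+1·(-0.098725)≈-3.441679; next y=3/10·(-0.992225)+1/4·(-3.441679)≈-1.158087
n=7: y≈-1.158087, sp=-2, e=sp−y≈-0.841913; I≈-9.174852, D=e−e_prev≈0.165862; u=5/4·(-0.841913)+1/4·(-9.174852)+1·0.165862≈-3.180242; next y=3/10·(-1.158087)+1/4·(-3.180242)≈-1.142487
n=8: y≈-1.142487, sp=-2, e=sp−y≈-0.857513; I≈-10.032365, D=e−e_prev≈-0.015601; u=5/4·(-0.857513)+1/4·(-10.032365)+1·(-0.015601)≈-3.595584; next y=3/10·(-1.142487)+1/4·(-3.595584)≈-1.241642
n=9: y≈-1.241642, sp=-1, e=sp−y≈0.241642; I≈-9.790723, D=e−e_prev≈1.099155; u=5/4·0.241642+1/4·(-9.790723)+1·1.099155≈-1.046473; next y=3/10·(-1.241642)+1/4·(-1.046473)≈-0.634111
n=10: y≈-0.634111, sp=-1, e=sp−y≈-0.365889; I≈-10.156612, D=e−e_prev≈-0.607531; u=5/4·(-0.365889)+1/4·(-10.156612)+1·(-0.607531)≈-3.604046; next y=3/10·(-0.634111)+1/4·(-3.604046)≈-1.091245
n=11: y≈-1.091245, sp=-1, e=sp−y≈0.091245; I≈-10.065368, D=e−e_prev≈0.457134; u=5/4·0.091245+1/4·(-10.065368)+1·0.457134≈-1.945152; next y=3/10·(-1.091245)+1/4·(-1.945152)≈-0.813661
n=12: y≈-0.813661, sp=-1, e=sp−y≈-0.186339; I≈-10.251706, D=e−e_prev≈-0.277583; u=5/4·(-0.186339)+1/4·(-10.251706)+1·(-0.277583)≈-3.073433; next y=3/10·(-0.813661)+1/4·(-3.073433)≈-1.012457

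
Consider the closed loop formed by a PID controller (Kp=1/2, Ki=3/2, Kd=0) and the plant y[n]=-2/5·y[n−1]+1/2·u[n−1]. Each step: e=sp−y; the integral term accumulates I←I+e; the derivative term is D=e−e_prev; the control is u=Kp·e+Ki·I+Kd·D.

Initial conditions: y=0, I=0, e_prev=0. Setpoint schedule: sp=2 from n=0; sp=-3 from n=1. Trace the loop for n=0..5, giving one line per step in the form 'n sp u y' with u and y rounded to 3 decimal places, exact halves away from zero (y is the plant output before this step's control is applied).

(exact arithmetic carried between steps; '≈' marks a value shown rounded to 6 d.p. or computed from one; I and e_prev carry over from the previous line; the table rounds u and y to 3 d.p., halves away from zero)
n=0: y=0, sp=2, e=sp−y=2; I=2, D=e−e_prev=2; u=1/2·2+3/2·2+0·2=4; next y=-2/5·0+1/2·4=2
n=1: y=2, sp=-3, e=sp−y=-5; I=-3, D=e−e_prev=-7; u=1/2·(-5)+3/2·(-3)+0·(-7)=-7; next y=-2/5·2+1/2·(-7)=-4.3
n=2: y=-4.3, sp=-3, e=sp−y=1.3; I=-1.7, D=e−e_prev=6.3; u=1/2·1.3+3/2·(-1.7)+0·6.3=-1.9; next y=-2/5·(-4.3)+1/2·(-1.9)=0.77
n=3: y=0.77, sp=-3, e=sp−y=-3.77; I=-5.47, D=e−e_prev=-5.07; u=1/2·(-3.77)+3/2·(-5.47)+0·(-5.07)=-10.09; next y=-2/5·0.77+1/2·(-10.09)=-5.353
n=4: y=-5.353, sp=-3, e=sp−y=2.353; I=-3.117, D=e−e_prev=6.123; u=1/2·2.353+3/2·(-3.117)+0·6.123=-3.499; next y=-2/5·(-5.353)+1/2·(-3.499)=0.3917
n=5: y=0.3917, sp=-3, e=sp−y=-3.3917; I=-6.5087, D=e−e_prev=-5.7447; u=1/2·(-3.3917)+3/2·(-6.5087)+0·(-5.7447)=-11.4589; next y=-2/5·0.3917+1/2·(-11.4589)=-5.88613

0 2 4.000 0.000
1 -3 -7.000 2.000
2 -3 -1.900 -4.300
3 -3 -10.090 0.770
4 -3 -3.499 -5.353
5 -3 -11.459 0.392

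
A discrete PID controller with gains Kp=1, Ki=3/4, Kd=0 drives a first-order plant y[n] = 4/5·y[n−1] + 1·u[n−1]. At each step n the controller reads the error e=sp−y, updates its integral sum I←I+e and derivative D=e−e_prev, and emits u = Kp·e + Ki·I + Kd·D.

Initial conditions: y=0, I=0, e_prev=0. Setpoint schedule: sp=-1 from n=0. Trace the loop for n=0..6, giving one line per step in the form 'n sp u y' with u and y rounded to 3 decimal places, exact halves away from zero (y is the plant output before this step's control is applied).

0 -1 -1.750 0.000
1 -1 0.563 -1.750
2 -1 -0.472 -0.838
3 -1 -0.061 -1.142
4 -1 -0.247 -0.975
5 -1 -0.175 -1.027
6 -1 -0.208 -0.996

(exact arithmetic carried between steps; '≈' marks a value shown rounded to 6 d.p. or computed from one; I and e_prev carry over from the previous line; the table rounds u and y to 3 d.p., halves away from zero)
n=0: y=0, sp=-1, e=sp−y=-1; I=-1, D=e−e_prev=-1; u=1·(-1)+3/4·(-1)+0·(-1)=-1.75; next y=4/5·0+1·(-1.75)=-1.75
n=1: y=-1.75, sp=-1, e=sp−y=0.75; I=-0.25, D=e−e_prev=1.75; u=1·0.75+3/4·(-0.25)+0·1.75=0.5625; next y=4/5·(-1.75)+1·0.5625=-0.8375
n=2: y=-0.8375, sp=-1, e=sp−y=-0.1625; I=-0.4125, D=e−e_prev=-0.9125; u=1·(-0.1625)+3/4·(-0.4125)+0·(-0.9125)=-0.471875; next y=4/5·(-0.8375)+1·(-0.471875)=-1.141875
n=3: y=-1.141875, sp=-1, e=sp−y=0.141875; I=-0.270625, D=e−e_prev=0.304375; u=1·0.141875+3/4·(-0.270625)+0·0.304375≈-0.061094; next y=4/5·(-1.141875)+1·(-0.061094)≈-0.974594
n=4: y≈-0.974594, sp=-1, e=sp−y≈-0.025406; I≈-0.296031, D=e−e_prev≈-0.167281; u=1·(-0.025406)+3/4·(-0.296031)+0·(-0.167281)≈-0.247430; next y=4/5·(-0.974594)+1·(-0.247430)≈-1.027105
n=5: y≈-1.027105, sp=-1, e=sp−y≈0.027105; I≈-0.268927, D=e−e_prev≈0.052511; u=1·0.027105+3/4·(-0.268927)+0·0.052511≈-0.174590; next y=4/5·(-1.027105)+1·(-0.174590)≈-0.996274
n=6: y≈-0.996274, sp=-1, e=sp−y≈-0.003726; I≈-0.272653, D=e−e_prev≈-0.030831; u=1·(-0.003726)+3/4·(-0.272653)+0·(-0.030831)≈-0.208215; next y=4/5·(-0.996274)+1·(-0.208215)≈-1.005235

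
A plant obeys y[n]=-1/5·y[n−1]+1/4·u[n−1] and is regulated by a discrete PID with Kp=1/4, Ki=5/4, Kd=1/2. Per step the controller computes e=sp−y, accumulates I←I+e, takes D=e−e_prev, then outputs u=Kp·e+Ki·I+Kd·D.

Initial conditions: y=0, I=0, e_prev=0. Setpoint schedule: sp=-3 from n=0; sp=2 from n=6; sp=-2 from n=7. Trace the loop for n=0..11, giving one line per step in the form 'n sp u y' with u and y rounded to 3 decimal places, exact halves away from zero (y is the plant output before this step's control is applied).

0 -3 -6.000 0.000
1 -3 -5.250 -1.500
2 -3 -8.850 -1.013
3 -3 -9.096 -2.010
4 -3 -11.108 -1.872
5 -3 -11.388 -2.403
6 2 -2.472 -2.366
7 -2 -11.939 -0.145
8 -2 -5.525 -2.956
9 -2 -10.067 -0.790
10 -2 -7.360 -2.359
11 -2 -9.677 -1.368

(exact arithmetic carried between steps; '≈' marks a value shown rounded to 6 d.p. or computed from one; I and e_prev carry over from the previous line; the table rounds u and y to 3 d.p., halves away from zero)
n=0: y=0, sp=-3, e=sp−y=-3; I=-3, D=e−e_prev=-3; u=1/4·(-3)+5/4·(-3)+1/2·(-3)=-6; next y=-1/5·0+1/4·(-6)=-1.5
n=1: y=-1.5, sp=-3, e=sp−y=-1.5; I=-4.5, D=e−e_prev=1.5; u=1/4·(-1.5)+5/4·(-4.5)+1/2·1.5=-5.25; next y=-1/5·(-1.5)+1/4·(-5.25)=-1.0125
n=2: y=-1.0125, sp=-3, e=sp−y=-1.9875; I=-6.4875, D=e−e_prev=-0.4875; u=1/4·(-1.9875)+5/4·(-6.4875)+1/2·(-0.4875)=-8.85; next y=-1/5·(-1.0125)+1/4·(-8.85)=-2.01
n=3: y=-2.01, sp=-3, e=sp−y=-0.99; I=-7.4775, D=e−e_prev=0.9975; u=1/4·(-0.99)+5/4·(-7.4775)+1/2·0.9975=-9.095625; next y=-1/5·(-2.01)+1/4·(-9.095625)≈-1.871906
n=4: y≈-1.871906, sp=-3, e=sp−y≈-1.128094; I≈-8.605594, D=e−e_prev≈-0.138094; u=1/4·(-1.128094)+5/4·(-8.605594)+1/2·(-0.138094)≈-11.108063; next y=-1/5·(-1.871906)+1/4·(-11.108063)≈-2.402634
n=5: y≈-2.402634, sp=-3, e=sp−y≈-0.597366; I≈-9.202959, D=e−e_prev≈0.530728; u=1/4·(-0.597366)+5/4·(-9.202959)+1/2·0.530728≈-11.387677; next y=-1/5·(-2.402634)+1/4·(-11.387677)≈-2.366392
n=6: y≈-2.366392, sp=2, e=sp−y≈4.366392; I≈-4.836567, D=e−e_prev≈4.963758; u=1/4·4.366392+5/4·(-4.836567)+1/2·4.963758≈-2.472232; next y=-1/5·(-2.366392)+1/4·(-2.472232)≈-0.144780
n=7: y≈-0.144780, sp=-2, e=sp−y≈-1.855220; I≈-6.691788, D=e−e_prev≈-6.221613; u=1/4·(-1.855220)+5/4·(-6.691788)+1/2·(-6.221613)≈-11.939346; next y=-1/5·(-0.144780)+1/4·(-11.939346)≈-2.955881
n=8: y≈-2.955881, sp=-2, e=sp−y≈0.955881; I≈-5.735907, D=e−e_prev≈2.811101; u=1/4·0.955881+5/4·(-5.735907)+1/2·2.811101≈-5.525363; next y=-1/5·(-2.955881)+1/4·(-5.525363)≈-0.790165
n=9: y≈-0.790165, sp=-2, e=sp−y≈-1.209835; I≈-6.945742, D=e−e_prev≈-2.165716; u=1/4·(-1.209835)+5/4·(-6.945742)+1/2·(-2.165716)≈-10.067495; next y=-1/5·(-0.790165)+1/4·(-10.067495)≈-2.358841
n=10: y≈-2.358841, sp=-2, e=sp−y≈0.358841; I≈-6.586902, D=e−e_prev≈1.568676; u=1/4·0.358841+5/4·(-6.586902)+1/2·1.568676≈-7.359579; next y=-1/5·(-2.358841)+1/4·(-7.359579)≈-1.368127
n=11: y≈-1.368127, sp=-2, e=sp−y≈-0.631873; I≈-7.218775, D=e−e_prev≈-0.990714; u=1/4·(-0.631873)+5/4·(-7.218775)+1/2·(-0.990714)≈-9.676794; next y=-1/5·(-1.368127)+1/4·(-9.676794)≈-2.145573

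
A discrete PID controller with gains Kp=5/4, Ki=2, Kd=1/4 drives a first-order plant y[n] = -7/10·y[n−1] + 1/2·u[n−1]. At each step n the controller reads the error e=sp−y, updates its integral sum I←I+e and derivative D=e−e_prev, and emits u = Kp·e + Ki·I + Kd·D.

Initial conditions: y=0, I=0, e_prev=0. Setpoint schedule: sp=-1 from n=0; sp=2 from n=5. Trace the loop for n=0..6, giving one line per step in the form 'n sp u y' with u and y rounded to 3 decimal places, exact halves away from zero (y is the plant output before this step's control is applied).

0 -1 -3.500 0.000
1 -1 0.875 -1.750
2 -1 -10.006 1.663
3 -1 12.925 -6.167
4 -1 -38.010 10.779
5 2 83.822 -26.550
6 2 -173.823 60.496

(exact arithmetic carried between steps; '≈' marks a value shown rounded to 6 d.p. or computed from one; I and e_prev carry over from the previous line; the table rounds u and y to 3 d.p., halves away from zero)
n=0: y=0, sp=-1, e=sp−y=-1; I=-1, D=e−e_prev=-1; u=5/4·(-1)+2·(-1)+1/4·(-1)=-3.5; next y=-7/10·0+1/2·(-3.5)=-1.75
n=1: y=-1.75, sp=-1, e=sp−y=0.75; I=-0.25, D=e−e_prev=1.75; u=5/4·0.75+2·(-0.25)+1/4·1.75=0.875; next y=-7/10·(-1.75)+1/2·0.875=1.6625
n=2: y=1.6625, sp=-1, e=sp−y=-2.6625; I=-2.9125, D=e−e_prev=-3.4125; u=5/4·(-2.6625)+2·(-2.9125)+1/4·(-3.4125)=-10.00625; next y=-7/10·1.6625+1/2·(-10.00625)=-6.166875
n=3: y=-6.166875, sp=-1, e=sp−y=5.166875; I=2.254375, D=e−e_prev=7.829375; u=5/4·5.166875+2·2.254375+1/4·7.829375≈12.924688; next y=-7/10·(-6.166875)+1/2·12.924688≈10.779156
n=4: y≈10.779156, sp=-1, e=sp−y≈-11.779156; I≈-9.524781, D=e−e_prev≈-16.946031; u=5/4·(-11.779156)+2·(-9.524781)+1/4·(-16.946031)≈-38.010016; next y=-7/10·10.779156+1/2·(-38.010016)≈-26.550417
n=5: y≈-26.550417, sp=2, e=sp−y≈28.550417; I≈19.025636, D=e−e_prev≈40.329573; u=5/4·28.550417+2·19.025636+1/4·40.329573≈83.821687; next y=-7/10·(-26.550417)+1/2·83.821687≈60.496135
n=6: y≈60.496135, sp=2, e=sp−y≈-58.496135; I≈-39.470499, D=e−e_prev≈-87.046553; u=5/4·(-58.496135)+2·(-39.470499)+1/4·(-87.046553)≈-173.822806; next y=-7/10·60.496135+1/2·(-173.822806)≈-129.258698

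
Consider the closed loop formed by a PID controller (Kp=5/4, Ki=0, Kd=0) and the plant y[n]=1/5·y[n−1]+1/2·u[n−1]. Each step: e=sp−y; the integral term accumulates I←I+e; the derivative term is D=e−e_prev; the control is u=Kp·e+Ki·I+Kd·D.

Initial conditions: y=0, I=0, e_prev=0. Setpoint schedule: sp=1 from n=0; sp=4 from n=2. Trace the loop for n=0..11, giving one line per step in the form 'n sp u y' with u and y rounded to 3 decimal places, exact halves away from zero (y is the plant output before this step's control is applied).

(exact arithmetic carried between steps; '≈' marks a value shown rounded to 6 d.p. or computed from one; I and e_prev carry over from the previous line; the table rounds u and y to 3 d.p., halves away from zero)
n=0: y=0, sp=1, e=sp−y=1; I=1, D=e−e_prev=1; u=5/4·1+0·1+0·1=1.25; next y=1/5·0+1/2·1.25=0.625
n=1: y=0.625, sp=1, e=sp−y=0.375; I=1.375, D=e−e_prev=-0.625; u=5/4·0.375+0·1.375+0·(-0.625)=0.46875; next y=1/5·0.625+1/2·0.46875=0.359375
n=2: y=0.359375, sp=4, e=sp−y=3.640625; I=5.015625, D=e−e_prev=3.265625; u=5/4·3.640625+0·5.015625+0·3.265625≈4.550781; next y=1/5·0.359375+1/2·4.550781≈2.347266
n=3: y≈2.347266, sp=4, e=sp−y≈1.652734; I≈6.668359, D=e−e_prev≈-1.987891; u=5/4·1.652734+0·6.668359+0·(-1.987891)≈2.065918; next y=1/5·2.347266+1/2·2.065918≈1.502412
n=4: y≈1.502412, sp=4, e=sp−y≈2.497588; I≈9.165947, D=e−e_prev≈0.844854; u=5/4·2.497588+0·9.165947+0·0.844854≈3.121985; next y=1/5·1.502412+1/2·3.121985≈1.861475
n=5: y≈1.861475, sp=4, e=sp−y≈2.138525; I≈11.304472, D=e−e_prev≈-0.359063; u=5/4·2.138525+0·11.304472+0·(-0.359063)≈2.673156; next y=1/5·1.861475+1/2·2.673156≈1.708873
n=6: y≈1.708873, sp=4, e=sp−y≈2.291127; I≈13.595599, D=e−e_prev≈0.152602; u=5/4·2.291127+0·13.595599+0·0.152602≈2.863909; next y=1/5·1.708873+1/2·2.863909≈1.773729
n=7: y≈1.773729, sp=4, e=sp−y≈2.226271; I≈15.821870, D=e−e_prev≈-0.064856; u=5/4·2.226271+0·15.821870+0·(-0.064856)≈2.782839; next y=1/5·1.773729+1/2·2.782839≈1.746165
n=8: y≈1.746165, sp=4, e=sp−y≈2.253835; I≈18.075705, D=e−e_prev≈0.027564; u=5/4·2.253835+0·18.075705+0·0.027564≈2.817293; next y=1/5·1.746165+1/2·2.817293≈1.757880
n=9: y≈1.757880, sp=4, e=sp−y≈2.242120; I≈20.317825, D=e−e_prev≈-0.011715; u=5/4·2.242120+0·20.317825+0·(-0.011715)≈2.802650; next y=1/5·1.757880+1/2·2.802650≈1.752901
n=10: y≈1.752901, sp=4, e=sp−y≈2.247099; I≈22.564924, D=e−e_prev≈0.004979; u=5/4·2.247099+0·22.564924+0·0.004979≈2.808874; next y=1/5·1.752901+1/2·2.808874≈1.755017
n=11: y≈1.755017, sp=4, e=sp−y≈2.244983; I≈24.809907, D=e−e_prev≈-0.002116; u=5/4·2.244983+0·24.809907+0·(-0.002116)≈2.806229; next y=1/5·1.755017+1/2·2.806229≈1.754118

0 1 1.250 0.000
1 1 0.469 0.625
2 4 4.551 0.359
3 4 2.066 2.347
4 4 3.122 1.502
5 4 2.673 1.861
6 4 2.864 1.709
7 4 2.783 1.774
8 4 2.817 1.746
9 4 2.803 1.758
10 4 2.809 1.753
11 4 2.806 1.755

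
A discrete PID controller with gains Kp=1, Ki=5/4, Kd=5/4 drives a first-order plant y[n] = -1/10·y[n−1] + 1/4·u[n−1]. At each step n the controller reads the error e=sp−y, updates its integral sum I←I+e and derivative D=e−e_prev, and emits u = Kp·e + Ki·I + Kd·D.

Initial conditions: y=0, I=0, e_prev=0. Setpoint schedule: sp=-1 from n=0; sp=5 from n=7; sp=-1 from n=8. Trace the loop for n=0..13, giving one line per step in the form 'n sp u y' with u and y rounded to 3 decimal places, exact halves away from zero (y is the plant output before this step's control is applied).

(exact arithmetic carried between steps; '≈' marks a value shown rounded to 6 d.p. or computed from one; I and e_prev carry over from the previous line; the table rounds u and y to 3 d.p., halves away from zero)
n=0: y=0, sp=-1, e=sp−y=-1; I=-1, D=e−e_prev=-1; u=1·(-1)+5/4·(-1)+5/4·(-1)=-3.5; next y=-1/10·0+1/4·(-3.5)=-0.875
n=1: y=-0.875, sp=-1, e=sp−y=-0.125; I=-1.125, D=e−e_prev=0.875; u=1·(-0.125)+5/4·(-1.125)+5/4·0.875=-0.4375; next y=-1/10·(-0.875)+1/4·(-0.4375)=-0.021875
n=2: y=-0.021875, sp=-1, e=sp−y=-0.978125; I=-2.103125, D=e−e_prev=-0.853125; u=1·(-0.978125)+5/4·(-2.103125)+5/4·(-0.853125)≈-4.673438; next y=-1/10·(-0.021875)+1/4·(-4.673438)≈-1.166172
n=3: y≈-1.166172, sp=-1, e=sp−y≈0.166172; I≈-1.936953, D=e−e_prev≈1.144297; u=1·0.166172+5/4·(-1.936953)+5/4·1.144297≈-0.824648; next y=-1/10·(-1.166172)+1/4·(-0.824648)≈-0.089545
n=4: y≈-0.089545, sp=-1, e=sp−y≈-0.910455; I≈-2.847408, D=e−e_prev≈-1.076627; u=1·(-0.910455)+5/4·(-2.847408)+5/4·(-1.076627)≈-5.815499; next y=-1/10·(-0.089545)+1/4·(-5.815499)≈-1.444920
n=5: y≈-1.444920, sp=-1, e=sp−y≈0.444920; I≈-2.402488, D=e−e_prev≈1.355375; u=1·0.444920+5/4·(-2.402488)+5/4·1.355375≈-0.863970; next y=-1/10·(-1.444920)+1/4·(-0.863970)≈-0.071501
n=6: y≈-0.071501, sp=-1, e=sp−y≈-0.928499; I≈-3.330987, D=e−e_prev≈-1.373420; u=1·(-0.928499)+5/4·(-3.330987)+5/4·(-1.373420)≈-6.809008; next y=-1/10·(-0.071501)+1/4·(-6.809008)≈-1.695102
n=7: y≈-1.695102, sp=5, e=sp−y≈6.695102; I≈3.364115, D=e−e_prev≈7.623601; u=1·6.695102+5/4·3.364115+5/4·7.623601≈20.429747; next y=-1/10·(-1.695102)+1/4·20.429747≈5.276947
n=8: y≈5.276947, sp=-1, e=sp−y≈-6.276947; I≈-2.912832, D=e−e_prev≈-12.972049; u=1·(-6.276947)+5/4·(-2.912832)+5/4·(-12.972049)≈-26.133049; next y=-1/10·5.276947+1/4·(-26.133049)≈-7.060957
n=9: y≈-7.060957, sp=-1, e=sp−y≈6.060957; I≈3.148125, D=e−e_prev≈12.337904; u=1·6.060957+5/4·3.148125+5/4·12.337904≈25.418492; next y=-1/10·(-7.060957)+1/4·25.418492≈7.060719
n=10: y≈7.060719, sp=-1, e=sp−y≈-8.060719; I≈-4.912594, D=e−e_prev≈-14.121676; u=1·(-8.060719)+5/4·(-4.912594)+5/4·(-14.121676)≈-31.853556; next y=-1/10·7.060719+1/4·(-31.853556)≈-8.669461
n=11: y≈-8.669461, sp=-1, e=sp−y≈7.669461; I≈2.756867, D=e−e_prev≈15.730180; u=1·7.669461+5/4·2.756867+5/4·15.730180≈30.778269; next y=-1/10·(-8.669461)+1/4·30.778269≈8.561513
n=12: y≈8.561513, sp=-1, e=sp−y≈-9.561513; I≈-6.804647, D=e−e_prev≈-17.230974; u=1·(-9.561513)+5/4·(-6.804647)+5/4·(-17.230974)≈-39.606039; next y=-1/10·8.561513+1/4·(-39.606039)≈-10.757661
n=13: y≈-10.757661, sp=-1, e=sp−y≈9.757661; I≈2.953015, D=e−e_prev≈19.319174; u=1·9.757661+5/4·2.953015+5/4·19.319174≈37.597897; next y=-1/10·(-10.757661)+1/4·37.597897≈10.475240

0 -1 -3.500 0.000
1 -1 -0.438 -0.875
2 -1 -4.673 -0.022
3 -1 -0.825 -1.166
4 -1 -5.815 -0.090
5 -1 -0.864 -1.445
6 -1 -6.809 -0.072
7 5 20.430 -1.695
8 -1 -26.133 5.277
9 -1 25.418 -7.061
10 -1 -31.854 7.061
11 -1 30.778 -8.669
12 -1 -39.606 8.562
13 -1 37.598 -10.758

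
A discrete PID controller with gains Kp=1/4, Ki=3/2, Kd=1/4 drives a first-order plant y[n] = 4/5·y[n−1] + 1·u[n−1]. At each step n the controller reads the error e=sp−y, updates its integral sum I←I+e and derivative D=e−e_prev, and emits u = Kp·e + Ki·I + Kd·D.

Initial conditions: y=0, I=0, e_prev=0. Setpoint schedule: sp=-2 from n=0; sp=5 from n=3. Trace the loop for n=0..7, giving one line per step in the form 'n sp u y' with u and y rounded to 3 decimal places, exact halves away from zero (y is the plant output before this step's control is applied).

0 -2 -4.000 0.000
1 -2 1.500 -4.000
2 -2 -1.100 -1.700
3 5 14.545 -2.460
4 5 -6.279 12.577
5 5 3.704 3.783
6 5 -2.563 6.730
7 5 3.397 2.821

(exact arithmetic carried between steps; '≈' marks a value shown rounded to 6 d.p. or computed from one; I and e_prev carry over from the previous line; the table rounds u and y to 3 d.p., halves away from zero)
n=0: y=0, sp=-2, e=sp−y=-2; I=-2, D=e−e_prev=-2; u=1/4·(-2)+3/2·(-2)+1/4·(-2)=-4; next y=4/5·0+1·(-4)=-4
n=1: y=-4, sp=-2, e=sp−y=2; I=0, D=e−e_prev=4; u=1/4·2+3/2·0+1/4·4=1.5; next y=4/5·(-4)+1·1.5=-1.7
n=2: y=-1.7, sp=-2, e=sp−y=-0.3; I=-0.3, D=e−e_prev=-2.3; u=1/4·(-0.3)+3/2·(-0.3)+1/4·(-2.3)=-1.1; next y=4/5·(-1.7)+1·(-1.1)=-2.46
n=3: y=-2.46, sp=5, e=sp−y=7.46; I=7.16, D=e−e_prev=7.76; u=1/4·7.46+3/2·7.16+1/4·7.76=14.545; next y=4/5·(-2.46)+1·14.545=12.577
n=4: y=12.577, sp=5, e=sp−y=-7.577; I=-0.417, D=e−e_prev=-15.037; u=1/4·(-7.577)+3/2·(-0.417)+1/4·(-15.037)=-6.279; next y=4/5·12.577+1·(-6.279)=3.7826
n=5: y=3.7826, sp=5, e=sp−y=1.2174; I=0.8004, D=e−e_prev=8.7944; u=1/4·1.2174+3/2·0.8004+1/4·8.7944=3.70355; next y=4/5·3.7826+1·3.70355=6.72963
n=6: y=6.72963, sp=5, e=sp−y=-1.72963; I=-0.92923, D=e−e_prev=-2.94703; u=1/4·(-1.72963)+3/2·(-0.92923)+1/4·(-2.94703)=-2.56301; next y=4/5·6.72963+1·(-2.56301)=2.820694
n=7: y=2.820694, sp=5, e=sp−y=2.179306; I=1.250076, D=e−e_prev=3.908936; u=1/4·2.179306+3/2·1.250076+1/4·3.908936≈3.397175; next y=4/5·2.820694+1·3.397175≈5.653730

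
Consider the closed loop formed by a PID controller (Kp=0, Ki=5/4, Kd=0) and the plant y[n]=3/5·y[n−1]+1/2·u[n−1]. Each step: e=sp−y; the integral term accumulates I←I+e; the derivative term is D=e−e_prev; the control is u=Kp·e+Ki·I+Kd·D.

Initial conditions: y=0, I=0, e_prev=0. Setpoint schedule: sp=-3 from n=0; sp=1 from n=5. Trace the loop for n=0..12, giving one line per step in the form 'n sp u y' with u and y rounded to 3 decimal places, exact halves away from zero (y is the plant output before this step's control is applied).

0 -3 -3.750 0.000
1 -3 -5.156 -1.875
2 -3 -4.277 -3.703
3 -3 -2.577 -4.361
4 -3 -1.446 -3.905
5 1 3.636 -3.066
6 1 4.913 -0.021
7 1 3.108 2.444
8 1 0.583 3.020
9 1 -0.797 2.104
10 1 -0.626 0.864
11 1 0.367 0.205
12 1 1.234 0.307

(exact arithmetic carried between steps; '≈' marks a value shown rounded to 6 d.p. or computed from one; I and e_prev carry over from the previous line; the table rounds u and y to 3 d.p., halves away from zero)
n=0: y=0, sp=-3, e=sp−y=-3; I=-3, D=e−e_prev=-3; u=0·(-3)+5/4·(-3)+0·(-3)=-3.75; next y=3/5·0+1/2·(-3.75)=-1.875
n=1: y=-1.875, sp=-3, e=sp−y=-1.125; I=-4.125, D=e−e_prev=1.875; u=0·(-1.125)+5/4·(-4.125)+0·1.875=-5.15625; next y=3/5·(-1.875)+1/2·(-5.15625)=-3.703125
n=2: y=-3.703125, sp=-3, e=sp−y=0.703125; I=-3.421875, D=e−e_prev=1.828125; u=0·0.703125+5/4·(-3.421875)+0·1.828125≈-4.277344; next y=3/5·(-3.703125)+1/2·(-4.277344)≈-4.360547
n=3: y≈-4.360547, sp=-3, e=sp−y≈1.360547; I≈-2.061328, D=e−e_prev≈0.657422; u=0·1.360547+5/4·(-2.061328)+0·0.657422≈-2.576660; next y=3/5·(-4.360547)+1/2·(-2.576660)≈-3.904658
n=4: y≈-3.904658, sp=-3, e=sp−y≈0.904658; I≈-1.156670, D=e−e_prev≈-0.455889; u=0·0.904658+5/4·(-1.156670)+0·(-0.455889)≈-1.445837; next y=3/5·(-3.904658)+1/2·(-1.445837)≈-3.065714
n=5: y≈-3.065714, sp=1, e=sp−y≈4.065714; I≈2.909044, D=e−e_prev≈3.161055; u=0·4.065714+5/4·2.909044+0·3.161055≈3.636305; next y=3/5·(-3.065714)+1/2·3.636305≈-0.021276
n=6: y≈-0.021276, sp=1, e=sp−y≈1.021276; I≈3.930320, D=e−e_prev≈-3.044438; u=0·1.021276+5/4·3.930320+0·(-3.044438)≈4.912899; next y=3/5·(-0.021276)+1/2·4.912899≈2.443684
n=7: y≈2.443684, sp=1, e=sp−y≈-1.443684; I≈2.486635, D=e−e_prev≈-2.464960; u=0·(-1.443684)+5/4·2.486635+0·(-2.464960)≈3.108294; next y=3/5·2.443684+1/2·3.108294≈3.020358
n=8: y≈3.020358, sp=1, e=sp−y≈-2.020358; I≈0.466278, D=e−e_prev≈-0.576673; u=0·(-2.020358)+5/4·0.466278+0·(-0.576673)≈0.582847; next y=3/5·3.020358+1/2·0.582847≈2.103638
n=9: y≈2.103638, sp=1, e=sp−y≈-1.103638; I≈-0.637360, D=e−e_prev≈0.916719; u=0·(-1.103638)+5/4·(-0.637360)+0·0.916719≈-0.796701; next y=3/5·2.103638+1/2·(-0.796701)≈0.863833
n=10: y≈0.863833, sp=1, e=sp−y≈0.136167; I≈-0.501193, D=e−e_prev≈1.239806; u=0·0.136167+5/4·(-0.501193)+0·1.239806≈-0.626491; next y=3/5·0.863833+1/2·(-0.626491)≈0.205054
n=11: y≈0.205054, sp=1, e=sp−y≈0.794946; I≈0.293753, D=e−e_prev≈0.658779; u=0·0.794946+5/4·0.293753+0·0.658779≈0.367191; next y=3/5·0.205054+1/2·0.367191≈0.306628
n=12: y≈0.306628, sp=1, e=sp−y≈0.693372; I≈0.987125, D=e−e_prev≈-0.101574; u=0·0.693372+5/4·0.987125+0·(-0.101574)≈1.233906; next y=3/5·0.306628+1/2·1.233906≈0.800930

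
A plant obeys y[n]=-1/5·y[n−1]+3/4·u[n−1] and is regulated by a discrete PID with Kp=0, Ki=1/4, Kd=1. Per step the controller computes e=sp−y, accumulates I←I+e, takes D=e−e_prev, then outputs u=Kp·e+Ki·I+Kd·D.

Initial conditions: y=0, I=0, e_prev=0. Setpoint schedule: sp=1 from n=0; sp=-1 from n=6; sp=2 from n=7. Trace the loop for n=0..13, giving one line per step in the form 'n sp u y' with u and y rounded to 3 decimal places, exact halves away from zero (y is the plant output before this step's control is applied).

0 1 1.250 0.000
1 1 -0.672 0.938
2 1 2.317 -0.691
3 1 -2.098 1.876
4 1 5.032 -1.949
5 1 -5.697 4.164
6 -1 8.711 -5.106
7 2 -9.607 7.555
8 2 19.003 -8.716
9 2 -25.478 15.996
10 2 43.614 -22.308
11 2 -62.962 37.172
12 2 102.510 -54.656
13 2 -153.241 87.813

(exact arithmetic carried between steps; '≈' marks a value shown rounded to 6 d.p. or computed from one; I and e_prev carry over from the previous line; the table rounds u and y to 3 d.p., halves away from zero)
n=0: y=0, sp=1, e=sp−y=1; I=1, D=e−e_prev=1; u=0·1+1/4·1+1·1=1.25; next y=-1/5·0+3/4·1.25=0.9375
n=1: y=0.9375, sp=1, e=sp−y=0.0625; I=1.0625, D=e−e_prev=-0.9375; u=0·0.0625+1/4·1.0625+1·(-0.9375)=-0.671875; next y=-1/5·0.9375+3/4·(-0.671875)≈-0.691406
n=2: y≈-0.691406, sp=1, e=sp−y≈1.691406; I≈2.753906, D=e−e_prev≈1.628906; u=0·1.691406+1/4·2.753906+1·1.628906≈2.317383; next y=-1/5·(-0.691406)+3/4·2.317383≈1.876318
n=3: y≈1.876318, sp=1, e=sp−y≈-0.876318; I≈1.877588, D=e−e_prev≈-2.567725; u=0·(-0.876318)+1/4·1.877588+1·(-2.567725)≈-2.098328; next y=-1/5·1.876318+3/4·(-2.098328)≈-1.949009
n=4: y≈-1.949009, sp=1, e=sp−y≈2.949009; I≈4.826597, D=e−e_prev≈3.825328; u=0·2.949009+1/4·4.826597+1·3.825328≈5.031977; next y=-1/5·(-1.949009)+3/4·5.031977≈4.163785
n=5: y≈4.163785, sp=1, e=sp−y≈-3.163785; I≈1.662813, D=e−e_prev≈-6.112794; u=0·(-3.163785)+1/4·1.662813+1·(-6.112794)≈-5.697091; next y=-1/5·4.163785+3/4·(-5.697091)≈-5.105575
n=6: y≈-5.105575, sp=-1, e=sp−y≈4.105575; I≈5.768388, D=e−e_prev≈7.269360; u=0·4.105575+1/4·5.768388+1·7.269360≈8.711457; next y=-1/5·(-5.105575)+3/4·8.711457≈7.554708
n=7: y≈7.554708, sp=2, e=sp−y≈-5.554708; I≈0.213680, D=e−e_prev≈-9.660283; u=0·(-5.554708)+1/4·0.213680+1·(-9.660283)≈-9.606863; next y=-1/5·7.554708+3/4·(-9.606863)≈-8.716089
n=8: y≈-8.716089, sp=2, e=sp−y≈10.716089; I≈10.929769, D=e−e_prev≈16.270796; u=0·10.716089+1/4·10.929769+1·16.270796≈19.003238; next y=-1/5·(-8.716089)+3/4·19.003238≈15.995646
n=9: y≈15.995646, sp=2, e=sp−y≈-13.995646; I≈-3.065878, D=e−e_prev≈-24.711735; u=0·(-13.995646)+1/4·(-3.065878)+1·(-24.711735)≈-25.478204; next y=-1/5·15.995646+3/4·(-25.478204)≈-22.307783
n=10: y≈-22.307783, sp=2, e=sp−y≈24.307783; I≈21.241905, D=e−e_prev≈38.303429; u=0·24.307783+1/4·21.241905+1·38.303429≈43.613905; next y=-1/5·(-22.307783)+3/4·43.613905≈37.171986
n=11: y≈37.171986, sp=2, e=sp−y≈-35.171986; I≈-13.930081, D=e−e_prev≈-59.479768; u=0·(-35.171986)+1/4·(-13.930081)+1·(-59.479768)≈-62.962288; next y=-1/5·37.171986+3/4·(-62.962288)≈-54.656113
n=12: y≈-54.656113, sp=2, e=sp−y≈56.656113; I≈42.726033, D=e−e_prev≈91.828099; u=0·56.656113+1/4·42.726033+1·91.828099≈102.509607; next y=-1/5·(-54.656113)+3/4·102.509607≈87.813428
n=13: y≈87.813428, sp=2, e=sp−y≈-85.813428; I≈-43.087395, D=e−e_prev≈-142.469541; u=0·(-85.813428)+1/4·(-43.087395)+1·(-142.469541)≈-153.241390; next y=-1/5·87.813428+3/4·(-153.241390)≈-132.493728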